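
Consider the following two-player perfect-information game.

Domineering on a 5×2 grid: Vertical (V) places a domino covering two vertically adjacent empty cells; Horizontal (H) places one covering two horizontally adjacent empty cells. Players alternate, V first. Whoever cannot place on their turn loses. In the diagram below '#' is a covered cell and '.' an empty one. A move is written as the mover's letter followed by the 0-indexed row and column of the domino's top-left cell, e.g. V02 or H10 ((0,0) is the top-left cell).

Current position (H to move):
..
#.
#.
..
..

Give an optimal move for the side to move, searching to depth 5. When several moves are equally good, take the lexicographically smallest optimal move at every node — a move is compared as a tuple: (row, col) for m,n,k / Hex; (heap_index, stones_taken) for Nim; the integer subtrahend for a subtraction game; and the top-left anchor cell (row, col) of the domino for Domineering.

H's best at [../#./#./../..]: H30

ply 1, H at ../#./#./../.. | H00=-1→##/#./#./../..; H30=+1→../#./#./##/..*; H40=+1→../#./#./../##
ply 2, V at ../#./#./##/.. | V01=-1→.#/##/#./##/..*; V11=-1→../##/##/##/..
ply 3, H at .#/##/#./##/.. | H40=+1→.#/##/#./##/##*
ply 4: .#/##/#./##/## is terminal -1 (V); from ../#./#./../.. depth 5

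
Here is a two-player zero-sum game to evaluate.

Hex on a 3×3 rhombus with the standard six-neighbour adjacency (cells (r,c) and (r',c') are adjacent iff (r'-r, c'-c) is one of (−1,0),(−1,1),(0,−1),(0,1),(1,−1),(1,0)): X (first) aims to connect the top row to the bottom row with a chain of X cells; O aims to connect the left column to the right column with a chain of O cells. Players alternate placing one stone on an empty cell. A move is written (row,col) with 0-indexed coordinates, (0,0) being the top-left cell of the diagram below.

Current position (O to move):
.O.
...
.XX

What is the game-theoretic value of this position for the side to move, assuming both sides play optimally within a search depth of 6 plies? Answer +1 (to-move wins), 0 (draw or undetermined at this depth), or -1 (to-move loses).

p1 O@[.O./.../.XX]: (0,0)[OO./.../.XX]-1 (0,2)[.OO/.../.XX]+1* (1,0)[.O./O../.XX]-1 (1,1)[.O./.O./.XX]+1 (1,2)[.O./..O/.XX]+1 (2,0)[.O./.../OXX]-1
p2 X@[.OO/.../.XX]: (0,0)[XOO/.../.XX]-1* (1,0)[.OO/X../.XX]-1 (1,1)[.OO/.X./.XX]-1 (1,2)[.OO/..X/.XX]-1 (2,0)[.OO/.../XXX]-1
p3 O@[XOO/.../.XX]: (1,0)[XOO/O../.XX]+1* (1,1)[XOO/.O./.XX]+1 (1,2)[XOO/..O/.XX]-1 (2,0)[XOO/.../OXX]+1
p4 X@[XOO/O../.XX] terminal -1; root [.O./.../.XX] d6

value(.O./.../.XX, O) = +1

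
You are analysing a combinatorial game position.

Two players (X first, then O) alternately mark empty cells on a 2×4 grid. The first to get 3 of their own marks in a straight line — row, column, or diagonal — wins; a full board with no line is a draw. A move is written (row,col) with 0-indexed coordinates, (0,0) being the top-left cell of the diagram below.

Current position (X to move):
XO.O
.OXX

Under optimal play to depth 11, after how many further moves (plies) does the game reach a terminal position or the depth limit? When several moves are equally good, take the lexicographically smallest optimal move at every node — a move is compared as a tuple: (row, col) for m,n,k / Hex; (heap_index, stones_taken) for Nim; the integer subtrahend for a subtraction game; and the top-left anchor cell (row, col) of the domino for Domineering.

PV length from [XO.O/.OXX]: 2 plies

p1 X@[XO.O/.OXX]: (0,2)[XOXO/.OXX]+0* (1,0)[XO.O/XOXX]-1
p2 O@[XOXO/.OXX]: (1,0)[XOXO/OOXX]+0*
p3 X@[XOXO/OOXX] terminal +0; root [XO.O/.OXX] d11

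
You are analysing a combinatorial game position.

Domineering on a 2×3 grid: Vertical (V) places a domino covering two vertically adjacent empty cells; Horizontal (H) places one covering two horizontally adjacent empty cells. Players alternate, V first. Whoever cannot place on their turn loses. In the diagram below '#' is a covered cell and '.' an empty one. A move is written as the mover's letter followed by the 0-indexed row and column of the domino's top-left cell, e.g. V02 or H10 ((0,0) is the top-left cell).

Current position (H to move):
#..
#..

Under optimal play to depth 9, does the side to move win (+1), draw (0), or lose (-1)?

ply 1, H at #../#.. | H01=+1→###/#..*; H11=+1→#../###
ply 2: ###/#.. is terminal -1 (V); from #../#.. depth 9

value(#../#.., H) = +1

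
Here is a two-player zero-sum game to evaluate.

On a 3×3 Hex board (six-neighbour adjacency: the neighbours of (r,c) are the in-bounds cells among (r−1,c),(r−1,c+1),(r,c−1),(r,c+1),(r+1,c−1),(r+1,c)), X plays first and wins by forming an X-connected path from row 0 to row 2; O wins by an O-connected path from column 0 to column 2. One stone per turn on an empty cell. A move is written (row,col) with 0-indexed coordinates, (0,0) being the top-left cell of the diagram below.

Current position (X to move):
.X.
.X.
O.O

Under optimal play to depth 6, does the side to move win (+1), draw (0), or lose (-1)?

ply 1, X at .X./.X./O.O | (0,0)=-1→XX./.X./O.O; (0,2)=-1→.XX/.X./O.O; (1,0)=-1→.X./XX./O.O; (1,2)=-1→.X./.XX/O.O; (2,1)=+1→.X./.X./OXO*
ply 2: .X./.X./OXO is terminal -1 (O); from .X./.X./O.O depth 6

value(.X./.X./O.O, X) = +1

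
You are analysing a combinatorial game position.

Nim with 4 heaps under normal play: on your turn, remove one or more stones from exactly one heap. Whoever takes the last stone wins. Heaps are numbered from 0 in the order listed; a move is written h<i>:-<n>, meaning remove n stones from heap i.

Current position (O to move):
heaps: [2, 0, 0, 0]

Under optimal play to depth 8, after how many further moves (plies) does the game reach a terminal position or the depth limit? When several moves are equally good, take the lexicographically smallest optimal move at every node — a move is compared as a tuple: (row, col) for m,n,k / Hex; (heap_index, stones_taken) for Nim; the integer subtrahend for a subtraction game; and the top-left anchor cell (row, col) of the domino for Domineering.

ply 1, O at (2,0,0,0) | h0:-1=-1→(1,0,0,0); h0:-2=+1→(0,0,0,0)*
ply 2: (0,0,0,0) is terminal -1 (X); from (2,0,0,0) depth 8

PV length from [(2,0,0,0)]: 1 ply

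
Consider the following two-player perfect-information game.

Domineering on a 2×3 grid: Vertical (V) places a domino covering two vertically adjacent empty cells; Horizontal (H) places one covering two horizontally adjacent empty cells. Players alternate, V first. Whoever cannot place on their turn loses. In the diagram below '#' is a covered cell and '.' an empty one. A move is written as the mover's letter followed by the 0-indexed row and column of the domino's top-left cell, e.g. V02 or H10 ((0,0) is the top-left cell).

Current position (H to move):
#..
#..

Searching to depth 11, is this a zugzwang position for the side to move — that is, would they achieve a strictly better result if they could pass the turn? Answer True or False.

ply 1, H at #../#.. | H01=+1→###/#..*; H11=+1→#../###
ply 2: ###/#.. is terminal -1 (V); from #../#.. depth 11
if H skipped the turn, V would face:
~ ply 1, V at #../#.. | V01=+1→##./##.*; V02=+1→#.#/#.#
~ ply 2: ##./##. is terminal -1 (H); from #../#.. depth 11
compare (H): move=+1 vs pass=-1

zugzwang(#../#.., H) = False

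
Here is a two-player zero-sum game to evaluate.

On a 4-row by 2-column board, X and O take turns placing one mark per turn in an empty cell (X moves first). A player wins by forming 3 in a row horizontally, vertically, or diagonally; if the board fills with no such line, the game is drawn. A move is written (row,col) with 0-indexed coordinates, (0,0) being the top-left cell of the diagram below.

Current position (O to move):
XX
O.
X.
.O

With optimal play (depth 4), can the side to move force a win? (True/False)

O winning at [XX/O./X./.O]: False

[XX/O./X./.O] O move#1: (1,1):+0/XX/OO/X./.O*, (2,1):+0/XX/O./XO/.O, (3,0):+0/XX/O./X./OO
[XX/OO/X./.O] X move#2: (2,1):+0/XX/OO/XX/.O*, (3,0):-1/XX/OO/X./XO
[XX/OO/XX/.O] O move#3: (3,0):+0/XX/OO/XX/OO*
[XX/OO/XX/OO] end (terminal +0, X#4); searched XX/O./X./.O to 4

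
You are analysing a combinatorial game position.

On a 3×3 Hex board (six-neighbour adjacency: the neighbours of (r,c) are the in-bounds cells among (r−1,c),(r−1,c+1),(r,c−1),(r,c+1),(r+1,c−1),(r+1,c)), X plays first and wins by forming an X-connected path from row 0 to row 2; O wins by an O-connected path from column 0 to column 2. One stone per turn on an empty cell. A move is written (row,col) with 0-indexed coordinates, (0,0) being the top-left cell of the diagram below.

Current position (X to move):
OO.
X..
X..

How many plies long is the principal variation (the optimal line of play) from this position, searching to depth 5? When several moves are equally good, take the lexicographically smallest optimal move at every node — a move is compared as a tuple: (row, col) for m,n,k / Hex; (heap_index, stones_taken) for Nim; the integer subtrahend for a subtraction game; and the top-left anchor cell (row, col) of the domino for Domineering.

PV length from [OO./X../X..]: 5 plies

[OO./X../X..] X move#1: (0,2):+1/OOX/X../X..*, (1,1):-1/OO./XX./X.., (1,2):-1/OO./X.X/X.., (2,1):-1/OO./X../XX., (2,2):-1/OO./X../X.X
[OOX/X../X..] O move#2: (1,1):-1/OOX/XO./X..*, (1,2):-1/OOX/X.O/X.., (2,1):-1/OOX/X../XO., (2,2):-1/OOX/X../X.O
[OOX/XO./X..] X move#3: (1,2):+1/OOX/XOX/X..*, (2,1):-1/OOX/XO./XX., (2,2):-1/OOX/XO./X.X
[OOX/XOX/X..] O move#4: (2,1):-1/OOX/XOX/XO.*, (2,2):-1/OOX/XOX/X.O
[OOX/XOX/XO.] X move#5: (2,2):+1/OOX/XOX/XOX*
[OOX/XOX/XOX] end (terminal -1, O#6); searched OO./X../X.. to 5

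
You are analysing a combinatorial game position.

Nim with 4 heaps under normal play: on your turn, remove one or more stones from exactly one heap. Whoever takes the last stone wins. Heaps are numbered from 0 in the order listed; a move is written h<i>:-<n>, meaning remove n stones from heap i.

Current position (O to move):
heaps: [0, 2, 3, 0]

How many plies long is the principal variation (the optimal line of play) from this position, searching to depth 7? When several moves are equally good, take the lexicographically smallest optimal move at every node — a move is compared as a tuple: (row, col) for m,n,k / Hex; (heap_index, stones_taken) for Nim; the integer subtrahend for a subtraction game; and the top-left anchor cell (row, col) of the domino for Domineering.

PV length from [(0,2,3,0)]: 5 plies

ply 1, O at (0,2,3,0) | h1:-1=-1→(0,1,3,0); h1:-2=-1→(0,0,3,0); h2:-1=+1→(0,2,2,0)*; h2:-2=-1→(0,2,1,0); h2:-3=-1→(0,2,0,0)
ply 2, X at (0,2,2,0) | h1:-1=-1→(0,1,2,0)*; h1:-2=-1→(0,0,2,0); h2:-1=-1→(0,2,1,0); h2:-2=-1→(0,2,0,0)
ply 3, O at (0,1,2,0) | h1:-1=-1→(0,0,2,0); h2:-1=+1→(0,1,1,0)*; h2:-2=-1→(0,1,0,0)
ply 4, X at (0,1,1,0) | h1:-1=-1→(0,0,1,0)*; h2:-1=-1→(0,1,0,0)
ply 5, O at (0,0,1,0) | h2:-1=+1→(0,0,0,0)*
ply 6: (0,0,0,0) is terminal -1 (X); from (0,2,3,0) depth 7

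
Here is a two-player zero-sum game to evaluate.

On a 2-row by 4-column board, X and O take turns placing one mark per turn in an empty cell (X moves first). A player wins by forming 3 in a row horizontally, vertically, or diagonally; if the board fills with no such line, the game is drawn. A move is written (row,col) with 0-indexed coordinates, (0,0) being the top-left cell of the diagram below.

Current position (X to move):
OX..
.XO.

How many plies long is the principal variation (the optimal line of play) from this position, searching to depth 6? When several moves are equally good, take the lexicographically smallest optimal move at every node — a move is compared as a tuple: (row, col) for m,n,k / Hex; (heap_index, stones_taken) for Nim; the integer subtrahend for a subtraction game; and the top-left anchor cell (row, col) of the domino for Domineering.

PV length from [OX../.XO.]: 4 plies

[OX../.XO.] X move#1: (0,2):+0/OXX./.XO.*, (0,3):+0/OX.X/.XO., (1,0):+0/OX../XXO., (1,3):+0/OX../.XOX
[OXX./.XO.] O move#2: (0,3):+0/OXXO/.XO.*, (1,0):-1/OXX./OXO., (1,3):-1/OXX./.XOO
[OXXO/.XO.] X move#3: (1,0):+0/OXXO/XXO.*, (1,3):+0/OXXO/.XOX
[OXXO/XXO.] O move#4: (1,3):+0/OXXO/XXOO*
[OXXO/XXOO] end (terminal +0, X#5); searched OX../.XO. to 6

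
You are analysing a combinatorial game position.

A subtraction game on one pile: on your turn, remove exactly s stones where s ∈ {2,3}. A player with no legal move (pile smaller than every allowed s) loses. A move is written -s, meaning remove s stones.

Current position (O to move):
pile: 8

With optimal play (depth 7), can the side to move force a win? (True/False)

O winning at [8]: True

[8] O move#1: -2:+1/6*, -3:+1/5
[6] X move#2: -2:-1/4*, -3:-1/3
[4] O move#3: -2:-1/2, -3:+1/1*
[1] end (terminal -1, X#4); searched 8 to 7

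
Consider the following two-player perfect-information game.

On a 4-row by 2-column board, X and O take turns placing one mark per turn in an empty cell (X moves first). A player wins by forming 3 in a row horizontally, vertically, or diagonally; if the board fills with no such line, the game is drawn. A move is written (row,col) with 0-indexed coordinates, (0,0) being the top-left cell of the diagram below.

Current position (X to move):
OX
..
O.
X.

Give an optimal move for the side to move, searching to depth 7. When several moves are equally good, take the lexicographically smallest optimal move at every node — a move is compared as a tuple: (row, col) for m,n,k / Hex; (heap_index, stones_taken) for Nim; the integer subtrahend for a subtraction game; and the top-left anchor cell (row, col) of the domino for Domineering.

ply 1, X at OX/../O./X. | (1,0)=+0→OX/X./O./X.*; (1,1)=-1→OX/.X/O./X.; (2,1)=-1→OX/../OX/X.; (3,1)=-1→OX/../O./XX
ply 2, O at OX/X./O./X. | (1,1)=+0→OX/XO/O./X.*; (2,1)=+0→OX/X./OO/X.; (3,1)=+0→OX/X./O./XO
ply 3, X at OX/XO/O./X. | (2,1)=+0→OX/XO/OX/X.*; (3,1)=+0→OX/XO/O./XX
ply 4, O at OX/XO/OX/X. | (3,1)=+0→OX/XO/OX/XO*
ply 5: OX/XO/OX/XO is terminal +0 (X); from OX/../O./X. depth 7

X's best at [OX/../O./X.]: (1,0)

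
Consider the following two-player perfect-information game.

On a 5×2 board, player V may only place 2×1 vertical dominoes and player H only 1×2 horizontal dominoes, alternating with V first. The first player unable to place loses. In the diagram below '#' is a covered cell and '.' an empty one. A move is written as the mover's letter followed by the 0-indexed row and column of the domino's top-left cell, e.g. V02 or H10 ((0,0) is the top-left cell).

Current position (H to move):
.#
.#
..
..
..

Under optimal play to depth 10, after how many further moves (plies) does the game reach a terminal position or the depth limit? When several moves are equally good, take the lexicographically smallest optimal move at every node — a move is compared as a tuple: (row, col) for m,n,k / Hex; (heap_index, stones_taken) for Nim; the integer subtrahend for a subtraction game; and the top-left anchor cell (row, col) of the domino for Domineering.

PV length from [.#/.#/../../..]: 3 plies

p1 H@[.#/.#/../../..]: H20[.#/.#/##/../..]-1 H30[.#/.#/../##/..]+1* H40[.#/.#/../../##]-1
p2 V@[.#/.#/../##/..]: V00[##/##/../##/..]-1* V10[.#/##/#./##/..]-1
p3 H@[##/##/../##/..]: H20[##/##/##/##/..]+1* H40[##/##/../##/##]+1
p4 V@[##/##/##/##/..] terminal -1; root [.#/.#/../../..] d10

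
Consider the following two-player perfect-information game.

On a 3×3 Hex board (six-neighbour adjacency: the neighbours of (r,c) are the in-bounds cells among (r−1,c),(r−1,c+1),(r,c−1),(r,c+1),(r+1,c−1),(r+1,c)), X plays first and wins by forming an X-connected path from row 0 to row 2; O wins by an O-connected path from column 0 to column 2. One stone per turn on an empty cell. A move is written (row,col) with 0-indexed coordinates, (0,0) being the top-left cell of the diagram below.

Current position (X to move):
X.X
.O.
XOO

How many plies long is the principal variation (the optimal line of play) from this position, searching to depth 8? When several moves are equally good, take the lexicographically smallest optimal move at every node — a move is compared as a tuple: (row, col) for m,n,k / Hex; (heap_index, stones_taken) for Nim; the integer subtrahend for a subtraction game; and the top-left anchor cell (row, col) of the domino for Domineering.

[X.X/.O./XOO] X move#1: (0,1):-1/XXX/.O./XOO, (1,0):+1/X.X/XO./XOO*, (1,2):-1/X.X/.OX/XOO
[X.X/XO./XOO] end (terminal -1, O#2); searched X.X/.O./XOO to 8

PV length from [X.X/.O./XOO]: 1 ply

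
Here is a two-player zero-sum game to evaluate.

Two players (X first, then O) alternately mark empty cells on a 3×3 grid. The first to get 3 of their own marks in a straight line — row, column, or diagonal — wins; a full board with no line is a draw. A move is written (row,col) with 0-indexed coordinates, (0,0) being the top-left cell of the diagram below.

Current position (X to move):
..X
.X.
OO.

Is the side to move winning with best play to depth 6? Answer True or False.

X winning at [..X/.X./OO.]: True

p1 X@[..X/.X./OO.]: (0,0)[X.X/.X./OO.]-1 (0,1)[.XX/.X./OO.]-1 (1,0)[..X/XX./OO.]-1 (1,2)[..X/.XX/OO.]-1 (2,2)[..X/.X./OOX]+1*
p2 O@[..X/.X./OOX]: (0,0)[O.X/.X./OOX]-1* (0,1)[.OX/.X./OOX]-1 (1,0)[..X/OX./OOX]-1 (1,2)[..X/.XO/OOX]-1
p3 X@[O.X/.X./OOX]: (0,1)[OXX/.X./OOX]-1 (1,0)[O.X/XX./OOX]+0 (1,2)[O.X/.XX/OOX]+1*
p4 O@[O.X/.XX/OOX] terminal -1; root [..X/.X./OO.] d6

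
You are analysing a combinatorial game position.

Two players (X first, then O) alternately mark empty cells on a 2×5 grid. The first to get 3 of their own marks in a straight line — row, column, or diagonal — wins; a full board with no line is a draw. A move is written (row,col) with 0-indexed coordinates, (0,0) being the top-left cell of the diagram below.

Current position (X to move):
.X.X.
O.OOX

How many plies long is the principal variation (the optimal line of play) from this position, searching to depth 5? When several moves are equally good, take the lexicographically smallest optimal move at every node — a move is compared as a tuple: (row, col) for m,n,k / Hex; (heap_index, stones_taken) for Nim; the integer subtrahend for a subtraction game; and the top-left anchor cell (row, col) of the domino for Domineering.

[.X.X./O.OOX] X move#1: (0,0):-1/XX.X./O.OOX, (0,2):+1/.XXX./O.OOX*, (0,4):-1/.X.XX/O.OOX, (1,1):+0/.X.X./OXOOX
[.XXX./O.OOX] end (terminal -1, O#2); searched .X.X./O.OOX to 5

PV length from [.X.X./O.OOX]: 1 ply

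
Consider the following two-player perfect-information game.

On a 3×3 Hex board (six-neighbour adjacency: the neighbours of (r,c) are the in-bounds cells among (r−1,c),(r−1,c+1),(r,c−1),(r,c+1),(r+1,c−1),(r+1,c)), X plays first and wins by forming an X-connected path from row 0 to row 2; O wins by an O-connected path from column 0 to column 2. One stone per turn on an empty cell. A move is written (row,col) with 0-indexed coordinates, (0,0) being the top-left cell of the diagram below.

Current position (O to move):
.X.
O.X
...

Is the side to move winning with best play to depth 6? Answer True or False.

O winning at [.X./O.X/...]: False

[.X./O.X/...] O move#1: (0,0):-1/OX./O.X/...*, (0,2):-1/.XO/O.X/..., (1,1):-1/.X./OOX/..., (2,0):-1/.X./O.X/O.., (2,1):-1/.X./O.X/.O., (2,2):-1/.X./O.X/..O
[OX./O.X/...] X move#2: (0,2):+1/OXX/O.X/...*, (1,1):+1/OX./OXX/..., (2,0):+1/OX./O.X/X.., (2,1):+1/OX./O.X/.X., (2,2):+1/OX./O.X/..X
[OXX/O.X/...] O move#3: (1,1):-1/OXX/OOX/...*, (2,0):-1/OXX/O.X/O.., (2,1):-1/OXX/O.X/.O., (2,2):-1/OXX/O.X/..O
[OXX/OOX/...] X move#4: (2,0):+1/OXX/OOX/X..*, (2,1):+1/OXX/OOX/.X., (2,2):+1/OXX/OOX/..X
[OXX/OOX/X..] O move#5: (2,1):-1/OXX/OOX/XO.*, (2,2):-1/OXX/OOX/X.O
[OXX/OOX/XO.] X move#6: (2,2):+1/OXX/OOX/XOX*
[OXX/OOX/XOX] end (terminal -1, O#7); searched .X./O.X/... to 6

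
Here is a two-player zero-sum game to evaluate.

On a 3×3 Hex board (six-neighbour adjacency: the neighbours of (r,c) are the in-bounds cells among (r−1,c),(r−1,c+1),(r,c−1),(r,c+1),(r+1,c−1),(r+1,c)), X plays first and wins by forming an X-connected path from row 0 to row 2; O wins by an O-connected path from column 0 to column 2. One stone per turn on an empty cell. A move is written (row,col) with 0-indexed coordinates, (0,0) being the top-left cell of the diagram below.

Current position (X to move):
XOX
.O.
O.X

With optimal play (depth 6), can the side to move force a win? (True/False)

X winning at [XOX/.O./O.X]: True

p1 X@[XOX/.O./O.X]: (1,0)[XOX/XO./O.X]-1 (1,2)[XOX/.OX/O.X]+1* (2,1)[XOX/.O./OXX]-1
p2 O@[XOX/.OX/O.X] terminal -1; root [XOX/.O./O.X] d6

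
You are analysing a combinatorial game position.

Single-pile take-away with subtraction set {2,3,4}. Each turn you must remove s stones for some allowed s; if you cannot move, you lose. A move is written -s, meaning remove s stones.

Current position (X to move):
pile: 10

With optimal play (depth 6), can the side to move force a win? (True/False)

X winning at [10]: True

ply 1, X at 10 | -2=-1→8; -3=+1→7*; -4=+1→6
ply 2, O at 7 | -2=-1→5*; -3=-1→4; -4=-1→3
ply 3, X at 5 | -2=-1→3; -3=-1→2; -4=+1→1*
ply 4: 1 is terminal -1 (O); from 10 depth 6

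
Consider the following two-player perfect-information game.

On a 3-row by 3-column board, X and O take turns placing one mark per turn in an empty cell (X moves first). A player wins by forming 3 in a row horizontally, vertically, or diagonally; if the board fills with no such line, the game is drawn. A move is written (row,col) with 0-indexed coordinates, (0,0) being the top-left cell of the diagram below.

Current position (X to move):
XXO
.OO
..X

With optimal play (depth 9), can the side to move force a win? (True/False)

X winning at [XXO/.OO/..X]: False

ply 1, X at XXO/.OO/..X | (1,0)=-1→XXO/XOO/..X*; (2,0)=-1→XXO/.OO/X.X; (2,1)=-1→XXO/.OO/.XX
ply 2, O at XXO/XOO/..X | (2,0)=+1→XXO/XOO/O.X*; (2,1)=-1→XXO/XOO/.OX
ply 3: XXO/XOO/O.X is terminal -1 (X); from XXO/.OO/..X depth 9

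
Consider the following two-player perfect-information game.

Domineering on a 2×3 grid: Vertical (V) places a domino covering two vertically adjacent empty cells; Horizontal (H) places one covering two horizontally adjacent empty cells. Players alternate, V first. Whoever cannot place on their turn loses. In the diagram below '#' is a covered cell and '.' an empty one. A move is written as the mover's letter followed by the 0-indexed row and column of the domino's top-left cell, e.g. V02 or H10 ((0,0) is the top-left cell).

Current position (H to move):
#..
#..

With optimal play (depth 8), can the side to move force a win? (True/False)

H winning at [#../#..]: True

p1 H@[#../#..]: H01[###/#..]+1* H11[#../###]+1
p2 V@[###/#..] terminal -1; root [#../#..] d8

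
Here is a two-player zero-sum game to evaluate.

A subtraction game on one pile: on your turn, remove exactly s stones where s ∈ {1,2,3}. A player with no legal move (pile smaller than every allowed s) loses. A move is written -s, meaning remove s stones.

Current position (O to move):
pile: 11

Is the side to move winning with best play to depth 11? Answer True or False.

ply 1, O at 11 | -1=-1→10; -2=-1→9; -3=+1→8*
ply 2, X at 8 | -1=-1→7*; -2=-1→6; -3=-1→5
ply 3, O at 7 | -1=-1→6; -2=-1→5; -3=+1→4*
ply 4, X at 4 | -1=-1→3*; -2=-1→2; -3=-1→1
ply 5, O at 3 | -1=-1→2; -2=-1→1; -3=+1→0*
ply 6: 0 is terminal -1 (X); from 11 depth 11

O winning at [11]: True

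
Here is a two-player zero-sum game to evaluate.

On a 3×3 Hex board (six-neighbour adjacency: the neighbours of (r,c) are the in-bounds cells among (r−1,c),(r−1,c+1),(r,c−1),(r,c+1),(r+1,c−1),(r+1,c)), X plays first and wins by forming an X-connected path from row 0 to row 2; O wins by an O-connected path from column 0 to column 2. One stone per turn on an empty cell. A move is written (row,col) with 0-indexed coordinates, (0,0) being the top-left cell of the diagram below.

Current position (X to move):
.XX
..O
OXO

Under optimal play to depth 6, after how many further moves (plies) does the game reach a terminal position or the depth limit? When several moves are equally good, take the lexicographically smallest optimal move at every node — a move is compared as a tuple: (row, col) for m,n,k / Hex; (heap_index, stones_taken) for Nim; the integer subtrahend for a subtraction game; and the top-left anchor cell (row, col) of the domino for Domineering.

PV length from [.XX/..O/OXO]: 1 ply

ply 1, X at .XX/..O/OXO | (0,0)=-1→XXX/..O/OXO; (1,0)=-1→.XX/X.O/OXO; (1,1)=+1→.XX/.XO/OXO*
ply 2: .XX/.XO/OXO is terminal -1 (O); from .XX/..O/OXO depth 6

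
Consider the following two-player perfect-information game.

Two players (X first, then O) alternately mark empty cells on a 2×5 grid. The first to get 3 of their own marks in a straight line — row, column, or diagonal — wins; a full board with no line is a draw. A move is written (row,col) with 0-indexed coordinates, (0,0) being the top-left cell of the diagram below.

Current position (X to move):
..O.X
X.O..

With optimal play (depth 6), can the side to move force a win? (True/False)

X winning at [..O.X/X.O..]: False

ply 1, X at ..O.X/X.O.. | (0,0)=-1→X.O.X/X.O..*; (0,1)=-1→.XO.X/X.O..; (0,3)=-1→..OXX/X.O..; (1,1)=-1→..O.X/XXO..; (1,3)=-1→..O.X/X.OX.; (1,4)=-1→..O.X/X.O.X
ply 2, O at X.O.X/X.O.. | (0,1)=+1→XOO.X/X.O..*; (0,3)=+1→X.OOX/X.O..; (1,1)=+0→X.O.X/XOO..; (1,3)=+1→X.O.X/X.OO.; (1,4)=+0→X.O.X/X.O.O
ply 3, X at XOO.X/X.O.. | (0,3)=-1→XOOXX/X.O..*; (1,1)=-1→XOO.X/XXO..; (1,3)=-1→XOO.X/X.OX.; (1,4)=-1→XOO.X/X.O.X
ply 4, O at XOOXX/X.O.. | (1,1)=+0→XOOXX/XOO..; (1,3)=+1→XOOXX/X.OO.*; (1,4)=+0→XOOXX/X.O.O
ply 5, X at XOOXX/X.OO. | (1,1)=-1→XOOXX/XXOO.*; (1,4)=-1→XOOXX/X.OOX
ply 6, O at XOOXX/XXOO. | (1,4)=+1→XOOXX/XXOOO*
ply 7: XOOXX/XXOOO is terminal -1 (X); from ..O.X/X.O.. depth 6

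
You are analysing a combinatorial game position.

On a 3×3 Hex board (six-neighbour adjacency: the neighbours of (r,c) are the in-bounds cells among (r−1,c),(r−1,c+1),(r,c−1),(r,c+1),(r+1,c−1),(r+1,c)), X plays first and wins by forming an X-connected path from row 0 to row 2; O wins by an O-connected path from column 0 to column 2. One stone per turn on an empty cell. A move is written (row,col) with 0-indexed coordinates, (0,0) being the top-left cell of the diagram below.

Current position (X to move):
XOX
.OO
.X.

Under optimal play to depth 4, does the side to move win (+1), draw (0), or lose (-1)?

[XOX/.OO/.X.] X move#1: (1,0):-1/XOX/XOO/.X.*, (2,0):-1/XOX/.OO/XX., (2,2):-1/XOX/.OO/.XX
[XOX/XOO/.X.] O move#2: (2,0):+1/XOX/XOO/OX.*, (2,2):-1/XOX/XOO/.XO
[XOX/XOO/OX.] end (terminal -1, X#3); searched XOX/.OO/.X. to 4

value(XOX/.OO/.X., X) = -1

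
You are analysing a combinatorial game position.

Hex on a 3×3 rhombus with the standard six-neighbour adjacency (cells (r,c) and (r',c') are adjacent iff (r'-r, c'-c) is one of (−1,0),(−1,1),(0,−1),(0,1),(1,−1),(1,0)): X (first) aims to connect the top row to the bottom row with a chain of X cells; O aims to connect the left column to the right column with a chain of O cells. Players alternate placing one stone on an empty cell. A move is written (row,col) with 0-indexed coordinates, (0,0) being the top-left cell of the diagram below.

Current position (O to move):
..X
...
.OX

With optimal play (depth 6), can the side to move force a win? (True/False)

[..X/.../.OX] O move#1: (0,0):-1/O.X/.../.OX*, (0,1):-1/.OX/.../.OX, (1,0):-1/..X/O../.OX, (1,1):-1/..X/.O./.OX, (1,2):-1/..X/..O/.OX, (2,0):-1/..X/.../OOX
[O.X/.../.OX] X move#2: (0,1):+1/OXX/.../.OX*, (1,0):+1/O.X/X../.OX, (1,1):+1/O.X/.X./.OX, (1,2):+1/O.X/..X/.OX, (2,0):+1/O.X/.../XOX
[OXX/.../.OX] O move#3: (1,0):-1/OXX/O../.OX*, (1,1):-1/OXX/.O./.OX, (1,2):-1/OXX/..O/.OX, (2,0):-1/OXX/.../OOX
[OXX/O../.OX] X move#4: (1,1):+1/OXX/OX./.OX*, (1,2):+1/OXX/O.X/.OX, (2,0):+1/OXX/O../XOX
[OXX/OX./.OX] O move#5: (1,2):-1/OXX/OXO/.OX*, (2,0):-1/OXX/OX./OOX
[OXX/OXO/.OX] X move#6: (2,0):+1/OXX/OXO/XOX*
[OXX/OXO/XOX] end (terminal -1, O#7); searched ..X/.../.OX to 6

O winning at [..X/.../.OX]: False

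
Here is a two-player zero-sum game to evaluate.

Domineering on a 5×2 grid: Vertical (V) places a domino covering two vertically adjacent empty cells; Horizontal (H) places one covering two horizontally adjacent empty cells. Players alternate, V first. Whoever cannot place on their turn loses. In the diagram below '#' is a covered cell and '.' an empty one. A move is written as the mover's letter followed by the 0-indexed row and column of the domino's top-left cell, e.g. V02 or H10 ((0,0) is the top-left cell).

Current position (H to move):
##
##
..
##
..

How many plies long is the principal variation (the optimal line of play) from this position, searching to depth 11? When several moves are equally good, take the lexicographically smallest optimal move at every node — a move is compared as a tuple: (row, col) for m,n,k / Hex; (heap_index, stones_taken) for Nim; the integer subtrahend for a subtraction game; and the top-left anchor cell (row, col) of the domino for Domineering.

PV length from [##/##/../##/..]: 1 ply

ply 1, H at ##/##/../##/.. | H20=+1→##/##/##/##/..*; H40=+1→##/##/../##/##
ply 2: ##/##/##/##/.. is terminal -1 (V); from ##/##/../##/.. depth 11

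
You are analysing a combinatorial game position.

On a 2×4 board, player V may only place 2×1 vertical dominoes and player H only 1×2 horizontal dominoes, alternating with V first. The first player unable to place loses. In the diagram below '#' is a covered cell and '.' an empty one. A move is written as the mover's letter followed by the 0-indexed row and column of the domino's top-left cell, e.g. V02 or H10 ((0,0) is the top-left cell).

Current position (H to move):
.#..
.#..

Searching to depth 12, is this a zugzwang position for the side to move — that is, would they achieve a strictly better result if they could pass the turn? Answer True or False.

p1 H@[.#../.#..]: H02[.###/.#..]+1* H12[.#../.###]+1
p2 V@[.###/.#..]: V00[####/##..]-1*
p3 H@[####/##..]: H12[####/####]+1*
p4 V@[####/####] terminal -1; root [.#../.#..] d12
suppose H passes — search the same position with V to move:
pass> p1 V@[.#../.#..]: V00[##../##..]-1 V02[.##./.##.]+1* V03[.#.#/.#.#]+1
pass> p2 H@[.##./.##.] terminal -1; root [.#../.#..] d12
for H: play +1, pass -1

zugzwang(.#../.#.., H) = False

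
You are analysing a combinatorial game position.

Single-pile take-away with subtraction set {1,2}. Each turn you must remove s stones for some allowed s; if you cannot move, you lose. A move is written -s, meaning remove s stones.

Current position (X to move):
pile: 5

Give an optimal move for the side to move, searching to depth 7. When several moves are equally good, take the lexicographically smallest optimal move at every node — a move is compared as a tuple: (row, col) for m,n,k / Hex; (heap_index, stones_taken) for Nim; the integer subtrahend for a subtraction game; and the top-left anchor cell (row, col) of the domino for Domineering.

ply 1, X at 5 | -1=-1→4; -2=+1→3*
ply 2, O at 3 | -1=-1→2*; -2=-1→1
ply 3, X at 2 | -1=-1→1; -2=+1→0*
ply 4: 0 is terminal -1 (O); from 5 depth 7

X's best at [5]: -2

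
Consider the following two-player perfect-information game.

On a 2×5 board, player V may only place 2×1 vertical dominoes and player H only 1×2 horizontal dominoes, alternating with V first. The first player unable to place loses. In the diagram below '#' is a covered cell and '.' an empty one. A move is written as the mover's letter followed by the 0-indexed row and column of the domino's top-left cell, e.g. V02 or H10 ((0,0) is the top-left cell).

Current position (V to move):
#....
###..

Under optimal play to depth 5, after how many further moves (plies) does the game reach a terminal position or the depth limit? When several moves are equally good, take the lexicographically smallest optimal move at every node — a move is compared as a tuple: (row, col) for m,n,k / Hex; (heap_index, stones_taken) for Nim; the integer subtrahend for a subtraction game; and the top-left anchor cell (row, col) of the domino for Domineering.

ply 1, V at #..../###.. | V03=+1→#..#./####.*; V04=-1→#...#/###.#
ply 2, H at #..#./####. | H01=-1→####./####.*
ply 3, V at ####./####. | V04=+1→#####/#####*
ply 4: #####/##### is terminal -1 (H); from #..../###.. depth 5

PV length from [#..../###..]: 3 plies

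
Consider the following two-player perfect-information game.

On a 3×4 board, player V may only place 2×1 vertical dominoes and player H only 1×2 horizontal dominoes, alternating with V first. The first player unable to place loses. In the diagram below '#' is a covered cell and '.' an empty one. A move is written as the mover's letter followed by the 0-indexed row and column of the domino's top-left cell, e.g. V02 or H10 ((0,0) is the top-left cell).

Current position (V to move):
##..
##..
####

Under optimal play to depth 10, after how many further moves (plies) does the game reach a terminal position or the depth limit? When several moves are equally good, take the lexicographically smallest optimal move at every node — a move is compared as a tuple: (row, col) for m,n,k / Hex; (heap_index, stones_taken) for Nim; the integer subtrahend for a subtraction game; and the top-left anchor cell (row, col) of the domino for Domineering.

ply 1, V at ##../##../#### | V02=+1→###./###./####*; V03=+1→##.#/##.#/####
ply 2: ###./###./#### is terminal -1 (H); from ##../##../#### depth 10

PV length from [##../##../####]: 1 ply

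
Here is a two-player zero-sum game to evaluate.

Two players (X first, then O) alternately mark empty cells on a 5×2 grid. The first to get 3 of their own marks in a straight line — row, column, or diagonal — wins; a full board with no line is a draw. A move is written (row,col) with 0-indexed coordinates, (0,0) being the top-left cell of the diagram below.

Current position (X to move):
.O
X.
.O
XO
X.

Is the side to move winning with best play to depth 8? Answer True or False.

[.O/X./.O/XO/X.] X move#1: (0,0):-1/XO/X./.O/XO/X., (1,1):-1/.O/XX/.O/XO/X., (2,0):+1/.O/X./XO/XO/X.*, (4,1):-1/.O/X./.O/XO/XX
[.O/X./XO/XO/X.] end (terminal -1, O#2); searched .O/X./.O/XO/X. to 8

X winning at [.O/X./.O/XO/X.]: True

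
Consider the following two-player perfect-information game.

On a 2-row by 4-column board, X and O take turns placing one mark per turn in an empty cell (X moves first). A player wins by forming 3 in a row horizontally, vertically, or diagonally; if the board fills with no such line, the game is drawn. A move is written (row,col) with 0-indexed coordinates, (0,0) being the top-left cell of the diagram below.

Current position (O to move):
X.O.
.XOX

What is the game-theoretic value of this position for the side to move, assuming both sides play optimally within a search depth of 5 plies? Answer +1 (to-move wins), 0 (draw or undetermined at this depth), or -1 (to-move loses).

value(X.O./.XOX, O) = 0

p1 O@[X.O./.XOX]: (0,1)[XOO./.XOX]+0* (0,3)[X.OO/.XOX]+0 (1,0)[X.O./OXOX]+0
p2 X@[XOO./.XOX]: (0,3)[XOOX/.XOX]+0* (1,0)[XOO./XXOX]-1
p3 O@[XOOX/.XOX]: (1,0)[XOOX/OXOX]+0*
p4 X@[XOOX/OXOX] terminal +0; root [X.O./.XOX] d5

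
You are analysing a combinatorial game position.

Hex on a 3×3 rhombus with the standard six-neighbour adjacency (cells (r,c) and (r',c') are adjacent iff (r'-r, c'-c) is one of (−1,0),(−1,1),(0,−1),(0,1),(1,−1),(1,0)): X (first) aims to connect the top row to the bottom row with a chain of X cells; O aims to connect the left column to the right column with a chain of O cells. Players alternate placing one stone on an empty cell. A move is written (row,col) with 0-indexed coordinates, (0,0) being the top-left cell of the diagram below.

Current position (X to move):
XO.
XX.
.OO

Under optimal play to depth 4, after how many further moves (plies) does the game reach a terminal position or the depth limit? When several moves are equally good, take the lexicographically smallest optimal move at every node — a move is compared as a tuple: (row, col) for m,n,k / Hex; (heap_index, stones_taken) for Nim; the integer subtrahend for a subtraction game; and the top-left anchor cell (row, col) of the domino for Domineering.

PV length from [XO./XX./.OO]: 1 ply

ply 1, X at XO./XX./.OO | (0,2)=-1→XOX/XX./.OO; (1,2)=-1→XO./XXX/.OO; (2,0)=+1→XO./XX./XOO*
ply 2: XO./XX./XOO is terminal -1 (O); from XO./XX./.OO depth 4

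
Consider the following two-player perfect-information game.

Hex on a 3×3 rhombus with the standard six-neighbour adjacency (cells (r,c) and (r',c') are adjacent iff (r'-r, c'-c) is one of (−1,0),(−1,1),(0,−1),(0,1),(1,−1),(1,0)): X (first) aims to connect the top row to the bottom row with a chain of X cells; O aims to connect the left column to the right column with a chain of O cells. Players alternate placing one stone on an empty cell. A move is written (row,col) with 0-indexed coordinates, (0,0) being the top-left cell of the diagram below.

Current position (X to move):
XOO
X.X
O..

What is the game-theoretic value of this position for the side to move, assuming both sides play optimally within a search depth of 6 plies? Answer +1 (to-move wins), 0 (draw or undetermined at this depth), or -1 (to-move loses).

[XOO/X.X/O..] X move#1: (1,1):+1/XOO/XXX/O..*, (2,1):-1/XOO/X.X/OX., (2,2):-1/XOO/X.X/O.X
[XOO/XXX/O..] O move#2: (2,1):-1/XOO/XXX/OO.*, (2,2):-1/XOO/XXX/O.O
[XOO/XXX/OO.] X move#3: (2,2):+1/XOO/XXX/OOX*
[XOO/XXX/OOX] end (terminal -1, O#4); searched XOO/X.X/O.. to 6

value(XOO/X.X/O.., X) = +1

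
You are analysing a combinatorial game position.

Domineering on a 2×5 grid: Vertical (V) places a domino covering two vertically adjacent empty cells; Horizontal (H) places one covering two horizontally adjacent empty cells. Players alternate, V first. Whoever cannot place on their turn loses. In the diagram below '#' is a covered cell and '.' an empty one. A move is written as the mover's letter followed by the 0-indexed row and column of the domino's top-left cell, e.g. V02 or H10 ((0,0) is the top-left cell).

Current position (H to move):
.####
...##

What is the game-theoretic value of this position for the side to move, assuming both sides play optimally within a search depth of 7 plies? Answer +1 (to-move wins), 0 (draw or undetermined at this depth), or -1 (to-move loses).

p1 H@[.####/...##]: H10[.####/##.##]+1* H11[.####/.####]-1
p2 V@[.####/##.##] terminal -1; root [.####/...##] d7

value(.####/...##, H) = +1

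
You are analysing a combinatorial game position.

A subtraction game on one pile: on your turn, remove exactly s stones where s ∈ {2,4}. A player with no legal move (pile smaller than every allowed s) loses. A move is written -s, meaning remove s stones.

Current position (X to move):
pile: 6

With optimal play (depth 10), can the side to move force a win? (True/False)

X winning at [6]: False

p1 X@[6]: -2[4]-1* -4[2]-1
p2 O@[4]: -2[2]-1 -4[0]+1*
p3 X@[0] terminal -1; root [6] d10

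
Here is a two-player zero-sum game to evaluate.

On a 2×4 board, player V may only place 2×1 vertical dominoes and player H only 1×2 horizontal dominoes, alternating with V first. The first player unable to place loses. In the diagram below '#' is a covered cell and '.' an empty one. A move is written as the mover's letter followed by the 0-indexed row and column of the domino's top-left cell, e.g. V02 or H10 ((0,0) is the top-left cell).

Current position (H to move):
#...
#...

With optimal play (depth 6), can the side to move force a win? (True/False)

H winning at [#.../#...]: True

[#.../#...] H move#1: H01:+1/###./#...*, H02:+1/#.##/#..., H11:+1/#.../###., H12:+1/#.../#.##
[###./#...] V move#2: V03:-1/####/#..#*
[####/#..#] H move#3: H11:+1/####/####*
[####/####] end (terminal -1, V#4); searched #.../#... to 6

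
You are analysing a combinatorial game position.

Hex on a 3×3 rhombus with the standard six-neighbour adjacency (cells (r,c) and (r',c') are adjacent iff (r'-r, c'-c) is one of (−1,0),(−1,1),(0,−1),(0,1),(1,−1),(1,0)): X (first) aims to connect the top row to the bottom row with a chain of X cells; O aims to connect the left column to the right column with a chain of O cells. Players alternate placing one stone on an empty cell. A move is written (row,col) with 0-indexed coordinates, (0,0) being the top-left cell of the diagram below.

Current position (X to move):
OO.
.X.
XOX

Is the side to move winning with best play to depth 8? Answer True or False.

X winning at [OO./.X./XOX]: True

p1 X@[OO./.X./XOX]: (0,2)[OOX/.X./XOX]+1* (1,0)[OO./XX./XOX]-1 (1,2)[OO./.XX/XOX]-1
p2 O@[OOX/.X./XOX] terminal -1; root [OO./.X./XOX] d8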